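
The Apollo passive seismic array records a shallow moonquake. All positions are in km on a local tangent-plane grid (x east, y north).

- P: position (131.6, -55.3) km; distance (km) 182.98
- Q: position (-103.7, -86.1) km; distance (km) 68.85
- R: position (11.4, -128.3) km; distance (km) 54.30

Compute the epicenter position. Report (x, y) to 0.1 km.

x ≈ -41.3 km, y ≈ -115.2 km

Circle about each station: (x − 131.6)² + (y + 55.3)² = 182.98²; (x + 103.7)² + (y + 86.1)² = 68.85²; (x − 11.4)² + (y + 128.3)² = 54.30².
Subtracting pairs of circle equations eliminates x²+y² and gives linear equations (the radical axes):
-470.6 x − 61.6 y = 26531.61
-240.4 x − 146.0 y = 26747.39
Solving the 2×2 system: x ≈ -41.3, y ≈ -115.2 km.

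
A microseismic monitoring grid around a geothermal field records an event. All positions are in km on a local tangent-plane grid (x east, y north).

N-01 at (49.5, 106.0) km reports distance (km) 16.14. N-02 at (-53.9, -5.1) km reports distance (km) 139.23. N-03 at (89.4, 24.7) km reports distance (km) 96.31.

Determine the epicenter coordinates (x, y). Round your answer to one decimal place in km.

33.6 km east, 103.2 km north

Circle about each station: (x − 49.5)² + (y − 106.0)² = 16.14²; (x + 53.9)² + (y + 5.1)² = 139.23²; (x − 89.4)² + (y − 24.7)² = 96.31².
Subtracting the N-01 equation from the N-02 and N-03 equations removes the quadratic terms:
-206.8 x − 222.2 y = -29879.52
79.8 x − 162.6 y = -14098.92
Solving the 2×2 system: x ≈ 33.6, y ≈ 103.2 km.
Check against N-01 (with the unrounded x, y): √((x − 49.5)²+(y − 106.0)²) = 16.14 ≈ 16.14 km. ✓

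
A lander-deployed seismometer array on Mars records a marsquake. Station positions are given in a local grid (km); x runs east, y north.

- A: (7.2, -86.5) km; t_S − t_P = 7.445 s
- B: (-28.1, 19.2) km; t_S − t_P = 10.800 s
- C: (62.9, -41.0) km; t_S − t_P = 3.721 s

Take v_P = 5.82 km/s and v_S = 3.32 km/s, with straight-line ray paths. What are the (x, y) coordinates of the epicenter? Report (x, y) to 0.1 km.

Distance from S−P lag: d = Δt · v_P v_S / (v_P − v_S) = Δt · (5.82·3.32)/(5.82−3.32) ≈ 7.7290·Δt.
So d_A = 57.54, d_B = 83.47, d_C = 28.76 km.
Circle about each station: (x − 7.2)² + (y + 86.5)² = 57.54²; (x + 28.1)² + (y − 19.2)² = 83.47²; (x − 62.9)² + (y + 41.0)² = 28.76².
Subtracting the A equation from the B and C equations removes the quadratic terms:
-70.6 x + 211.4 y = -10032.23
111.4 x + 91.0 y = 587.03
Solving the 2×2 system: x ≈ 34.6, y ≈ -35.9 km.
Check against A (with the unrounded x, y): √((x − 7.2)²+(y + 86.5)²) = 57.54 ≈ 57.54 km. ✓

x ≈ 34.6 km, y ≈ -35.9 km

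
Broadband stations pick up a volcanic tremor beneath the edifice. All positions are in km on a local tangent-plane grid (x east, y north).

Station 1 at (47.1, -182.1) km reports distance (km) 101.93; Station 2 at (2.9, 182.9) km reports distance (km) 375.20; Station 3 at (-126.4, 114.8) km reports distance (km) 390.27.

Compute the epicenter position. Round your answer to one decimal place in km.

x ≈ 147.3 km, y ≈ -163.4 km

Circle about each station: (x − 47.1)² + (y + 182.1)² = 101.93²; (x − 2.9)² + (y − 182.9)² = 375.20²; (x + 126.4)² + (y − 114.8)² = 390.27².
Subtracting pairs of circle equations eliminates x²+y² and gives linear equations (the radical axes):
-88.4 x + 730.0 y = -132303.32
-347.0 x + 593.8 y = -148143.77
Solving the 2×2 system: x ≈ 147.3, y ≈ -163.4 km.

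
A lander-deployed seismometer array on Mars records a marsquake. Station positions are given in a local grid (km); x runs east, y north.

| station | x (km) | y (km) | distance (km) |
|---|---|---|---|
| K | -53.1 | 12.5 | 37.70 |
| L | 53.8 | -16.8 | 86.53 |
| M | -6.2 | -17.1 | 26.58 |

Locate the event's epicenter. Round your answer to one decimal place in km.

Circle about each station: (x + 53.1)² + (y − 12.5)² = 37.70²; (x − 53.8)² + (y + 16.8)² = 86.53²; (x + 6.2)² + (y + 17.1)² = 26.58².
Subtracting pairs of circle equations eliminates x²+y² and gives linear equations (the radical axes):
213.8 x − 58.6 y = -5865.33
93.8 x − 59.2 y = -1930.22
Solving the 2×2 system: x ≈ -32.7, y ≈ -19.2 km.

x ≈ -32.7 km, y ≈ -19.2 km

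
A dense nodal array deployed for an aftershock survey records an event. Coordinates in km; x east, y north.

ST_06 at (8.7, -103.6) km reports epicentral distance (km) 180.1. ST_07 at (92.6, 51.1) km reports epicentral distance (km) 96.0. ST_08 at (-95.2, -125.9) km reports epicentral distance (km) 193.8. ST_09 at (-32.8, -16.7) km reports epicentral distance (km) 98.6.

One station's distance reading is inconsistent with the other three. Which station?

Solve using three stations at a time. Using ST_06, ST_07, ST_09 (subtract circle equations pairwise → linear system) gives (x, y) ≈ (-0.0, 76.3).
Distances from that point to each station vs reported:
  ST_06: calculated 180.1 vs reported 180.1 → residual 0.0 km
  ST_07: calculated 96.0 vs reported 96.0 → residual 0.0 km
  ST_08: calculated 223.5 vs reported 193.8 → residual 29.7 km
  ST_09: calculated 98.6 vs reported 98.6 → residual 0.0 km
ST_06, ST_07, ST_09 are mutually consistent (residuals ≈ 0); ST_08 is off by 29.7 km.

ST_08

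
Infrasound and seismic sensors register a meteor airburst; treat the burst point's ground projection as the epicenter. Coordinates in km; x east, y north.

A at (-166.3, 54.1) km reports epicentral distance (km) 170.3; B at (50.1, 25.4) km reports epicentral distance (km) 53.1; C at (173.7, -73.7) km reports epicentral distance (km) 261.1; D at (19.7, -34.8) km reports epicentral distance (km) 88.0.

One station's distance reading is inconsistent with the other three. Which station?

Solve using three stations at a time. Using A, B, D (subtract circle equations pairwise → linear system) gives (x, y) ≈ (4.0, 51.8).
Distances from that point to each station vs reported:
  A: calculated 170.3 vs reported 170.3 → residual 0.0 km
  B: calculated 53.1 vs reported 53.1 → residual 0.0 km
  C: calculated 211.1 vs reported 261.1 → residual 50.0 km
  D: calculated 88.0 vs reported 88.0 → residual 0.0 km
A, B, D are mutually consistent (residuals ≈ 0); C is off by 50.0 km.

C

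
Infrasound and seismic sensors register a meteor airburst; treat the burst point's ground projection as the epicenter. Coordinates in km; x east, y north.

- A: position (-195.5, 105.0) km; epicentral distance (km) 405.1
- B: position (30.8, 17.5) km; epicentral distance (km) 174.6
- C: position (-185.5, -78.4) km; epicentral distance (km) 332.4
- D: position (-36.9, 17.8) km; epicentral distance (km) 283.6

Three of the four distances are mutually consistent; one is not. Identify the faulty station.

D

Solve using three stations at a time. Using A, B, C (subtract circle equations pairwise → linear system) gives (x, y) ≈ (144.9, -114.6).
Distances from that point to each station vs reported:
  A: calculated 405.1 vs reported 405.1 → residual 0.0 km
  B: calculated 174.5 vs reported 174.6 → residual 0.1 km
  C: calculated 332.4 vs reported 332.4 → residual 0.0 km
  D: calculated 224.9 vs reported 283.6 → residual 58.7 km
A, B, C are mutually consistent (residuals ≈ 0); D is off by 58.7 km.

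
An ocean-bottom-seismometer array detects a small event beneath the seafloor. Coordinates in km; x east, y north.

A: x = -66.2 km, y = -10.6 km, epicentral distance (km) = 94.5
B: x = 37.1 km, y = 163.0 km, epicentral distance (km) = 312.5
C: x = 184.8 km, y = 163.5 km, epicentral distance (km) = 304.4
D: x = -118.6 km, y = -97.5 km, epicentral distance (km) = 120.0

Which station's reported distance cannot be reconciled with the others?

B

Solve using three stations at a time. Using A, C, D (subtract circle equations pairwise → linear system) gives (x, y) ≈ (-0.3, -78.1).
Distances from that point to each station vs reported:
  A: calculated 94.4 vs reported 94.5 → residual 0.1 km
  B: calculated 244.0 vs reported 312.5 → residual 68.5 km
  C: calculated 304.4 vs reported 304.4 → residual 0.0 km
  D: calculated 119.9 vs reported 120.0 → residual 0.1 km
A, C, D are mutually consistent (residuals ≈ 0); B is off by 68.5 km.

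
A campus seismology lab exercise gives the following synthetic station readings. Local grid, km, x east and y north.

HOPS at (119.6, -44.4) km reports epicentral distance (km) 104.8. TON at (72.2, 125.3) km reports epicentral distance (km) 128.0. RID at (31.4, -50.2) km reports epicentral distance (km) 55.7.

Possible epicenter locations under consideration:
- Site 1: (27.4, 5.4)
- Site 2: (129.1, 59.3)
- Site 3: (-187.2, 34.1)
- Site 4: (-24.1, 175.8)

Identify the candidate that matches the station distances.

Site 1

For each candidate, compare |candidate − station| to the reported distance:
Site 1: residuals HOPS 0.0, TON 0.0, RID 0.0 → max 0.0 km
Site 2: residuals HOPS 0.7, TON 40.9, RID 91.0 → max 91.0 km
Site 3: residuals HOPS 211.9, TON 147.0, RID 178.6 → max 211.9 km
Site 4: residuals HOPS 158.1, TON 19.3, RID 177.0 → max 177.0 km
Only Site 1 has all residuals ≈ 0.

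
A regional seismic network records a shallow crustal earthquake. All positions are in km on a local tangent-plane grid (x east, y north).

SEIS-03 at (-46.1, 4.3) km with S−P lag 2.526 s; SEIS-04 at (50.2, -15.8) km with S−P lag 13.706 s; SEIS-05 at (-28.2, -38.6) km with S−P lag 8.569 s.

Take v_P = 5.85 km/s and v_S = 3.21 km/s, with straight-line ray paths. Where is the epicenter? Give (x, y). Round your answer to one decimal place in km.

Distance from S−P lag: d = Δt · v_P v_S / (v_P − v_S) = Δt · (5.85·3.21)/(5.85−3.21) ≈ 7.1131·Δt.
So d_SEIS-03 = 17.97, d_SEIS-04 = 97.49, d_SEIS-05 = 60.95 km.
Circle about each station: (x + 46.1)² + (y − 4.3)² = 17.97²; (x − 50.2)² + (y + 15.8)² = 97.49²; (x + 28.2)² + (y + 38.6)² = 60.95².
Subtracting the SEIS-03 equation from the SEIS-04 and SEIS-05 equations removes the quadratic terms:
192.6 x − 40.2 y = -8555.40
35.8 x − 85.8 y = -3250.48
Solving the 2×2 system: x ≈ -40.0, y ≈ 21.2 km.

(-40.0, 21.2)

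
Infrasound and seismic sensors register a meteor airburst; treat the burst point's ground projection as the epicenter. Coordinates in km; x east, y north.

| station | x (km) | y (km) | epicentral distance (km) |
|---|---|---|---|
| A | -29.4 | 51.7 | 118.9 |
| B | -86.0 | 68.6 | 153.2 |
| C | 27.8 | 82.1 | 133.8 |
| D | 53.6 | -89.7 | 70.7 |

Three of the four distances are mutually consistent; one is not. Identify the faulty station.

C

Solve using three stations at a time. Using A, B, D (subtract circle equations pairwise → linear system) gives (x, y) ≈ (-12.9, -66.0).
Distances from that point to each station vs reported:
  A: calculated 118.8 vs reported 118.9 → residual 0.1 km
  B: calculated 153.2 vs reported 153.2 → residual 0.0 km
  C: calculated 153.6 vs reported 133.8 → residual 19.8 km
  D: calculated 70.6 vs reported 70.7 → residual 0.1 km
A, B, D are mutually consistent (residuals ≈ 0); C is off by 19.8 km.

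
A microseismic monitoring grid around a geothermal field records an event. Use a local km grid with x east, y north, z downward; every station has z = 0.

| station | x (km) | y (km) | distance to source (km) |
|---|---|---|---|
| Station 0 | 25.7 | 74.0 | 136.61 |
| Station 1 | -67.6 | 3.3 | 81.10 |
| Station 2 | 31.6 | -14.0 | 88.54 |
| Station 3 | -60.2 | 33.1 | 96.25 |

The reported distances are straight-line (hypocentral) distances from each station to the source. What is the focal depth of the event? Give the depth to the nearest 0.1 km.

Each station gives a sphere (x−x_i)² + (y−y_i)² + z² = d_i² (stations at z=0).
Subtracting the Station 0 sphere from Station 1 and Station 2: z² cancels, leaving linear equations in x and y:
-186.6 x − 141.4 y = 10529.24
11.8 x − 176.0 y = 5881.03
Solving: x ≈ -29.602, y ≈ -35.400 km (keep extra digits for the depth step; rounded: -29.6, -35.4).
Then from the Station 0 sphere: z² = 136.61² − (x − 25.7)² − (y − 74.0)² with x = -29.602, y = -35.400, so z ≈ 60.296 ≈ 60.3 km.
Check against Station 3 (with the unrounded solution): distance 96.25 ≈ 96.25 km. ✓

depth ≈ 60.3 km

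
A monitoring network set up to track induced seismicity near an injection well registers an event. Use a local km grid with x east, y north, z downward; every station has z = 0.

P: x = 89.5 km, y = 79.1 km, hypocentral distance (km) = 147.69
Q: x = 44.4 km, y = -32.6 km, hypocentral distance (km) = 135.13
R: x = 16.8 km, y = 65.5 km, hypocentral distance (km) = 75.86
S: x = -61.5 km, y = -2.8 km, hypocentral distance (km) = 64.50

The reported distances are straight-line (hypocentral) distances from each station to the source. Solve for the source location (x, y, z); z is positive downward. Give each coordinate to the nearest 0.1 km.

(-54.3, 56.3, 24.8)

Each station gives a sphere (x−x_i)² + (y−y_i)² + z² = d_i² (stations at z=0).
Subtracting the P sphere from Q and R: z² cancels, leaving linear equations in x and y:
-90.2 x − 223.4 y = -7680.72
-145.4 x − 27.2 y = 6363.03
Solving: x ≈ -54.295, y ≈ 56.303 km (keep extra digits for the depth step; rounded: -54.3, 56.3).
Then from the P sphere: z² = 147.69² − (x − 89.5)² − (y − 79.1)² with x = -54.295, y = 56.303, so z ≈ 24.812 ≈ 24.8 km.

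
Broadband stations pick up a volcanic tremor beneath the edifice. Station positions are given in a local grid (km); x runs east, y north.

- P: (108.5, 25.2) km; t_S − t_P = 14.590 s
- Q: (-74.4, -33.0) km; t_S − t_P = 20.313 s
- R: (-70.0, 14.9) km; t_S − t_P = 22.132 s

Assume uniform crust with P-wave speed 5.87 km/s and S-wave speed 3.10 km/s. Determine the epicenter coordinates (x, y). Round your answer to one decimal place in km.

57.1 km east, -55.7 km north

Distance from S−P lag: d = Δt · v_P v_S / (v_P − v_S) = Δt · (5.87·3.10)/(5.87−3.10) ≈ 6.5693·Δt.
So d_P = 95.85, d_Q = 133.44, d_R = 145.39 km.
Circle about each station: (x − 108.5)² + (y − 25.2)² = 95.85²; (x + 74.4)² + (y + 33.0)² = 133.44²; (x + 70.0)² + (y − 14.9)² = 145.39².
Subtracting the P equation from the Q and R equations removes the quadratic terms:
-365.8 x − 116.4 y = -14401.94
-357.0 x − 20.6 y = -19236.31
Solving the 2×2 system: x ≈ 57.1, y ≈ -55.7 km.
Check against P (with the unrounded x, y): √((x − 108.5)²+(y − 25.2)²) = 95.86 ≈ 95.85 km. ✓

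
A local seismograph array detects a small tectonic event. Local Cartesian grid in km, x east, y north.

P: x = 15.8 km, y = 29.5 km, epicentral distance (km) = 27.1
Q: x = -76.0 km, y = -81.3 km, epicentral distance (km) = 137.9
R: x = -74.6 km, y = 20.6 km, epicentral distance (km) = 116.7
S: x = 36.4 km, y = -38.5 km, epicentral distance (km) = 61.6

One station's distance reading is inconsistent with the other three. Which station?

Solve using three stations at a time. Using P, R, S (subtract circle equations pairwise → linear system) gives (x, y) ≈ (42.1, 22.8).
Distances from that point to each station vs reported:
  P: calculated 27.1 vs reported 27.1 → residual 0.0 km
  Q: calculated 157.4 vs reported 137.9 → residual 19.5 km
  R: calculated 116.7 vs reported 116.7 → residual 0.0 km
  S: calculated 61.6 vs reported 61.6 → residual 0.0 km
P, R, S are mutually consistent (residuals ≈ 0); Q is off by 19.5 km.

Q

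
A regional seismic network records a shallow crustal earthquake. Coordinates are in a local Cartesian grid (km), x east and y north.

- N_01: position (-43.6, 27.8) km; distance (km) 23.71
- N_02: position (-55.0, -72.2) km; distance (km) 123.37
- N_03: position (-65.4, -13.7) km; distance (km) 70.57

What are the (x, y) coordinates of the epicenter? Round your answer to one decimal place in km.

Circle about each station: (x + 43.6)² + (y − 27.8)² = 23.71²; (x + 55.0)² + (y + 72.2)² = 123.37²; (x + 65.4)² + (y + 13.7)² = 70.57².
Subtracting pairs of circle equations eliminates x²+y² and gives linear equations (the radical axes):
-22.8 x − 200.0 y = -9093.95
-43.6 x − 83.0 y = -2626.91
Solving the 2×2 system: x ≈ -33.6, y ≈ 49.3 km.
Check against N_01 (with the unrounded x, y): √((x + 43.6)²+(y − 27.8)²) = 23.71 ≈ 23.71 km. ✓

x ≈ -33.6 km, y ≈ 49.3 km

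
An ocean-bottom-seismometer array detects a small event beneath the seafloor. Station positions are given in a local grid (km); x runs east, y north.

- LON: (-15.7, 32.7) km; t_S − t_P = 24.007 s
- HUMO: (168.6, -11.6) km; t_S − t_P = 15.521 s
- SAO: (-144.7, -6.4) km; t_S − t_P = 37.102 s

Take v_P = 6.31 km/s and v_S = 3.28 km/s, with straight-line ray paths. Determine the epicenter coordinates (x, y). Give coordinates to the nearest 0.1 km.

Distance from S−P lag: d = Δt · v_P v_S / (v_P − v_S) = Δt · (6.31·3.28)/(6.31−3.28) ≈ 6.8306·Δt.
So d_LON = 163.98, d_HUMO = 106.02, d_SAO = 253.43 km.
Circle about each station: (x + 15.7)² + (y − 32.7)² = 163.98²; (x − 168.6)² + (y + 11.6)² = 106.02²; (x + 144.7)² + (y + 6.4)² = 253.43².
Subtracting pairs of circle equations eliminates x²+y² and gives linear equations (the radical axes):
368.6 x − 88.6 y = 42893.94
-258.0 x − 78.2 y = -17674.05
Solving the 2×2 system: x ≈ 95.2, y ≈ -88.1 km.

95.2 km east, -88.1 km north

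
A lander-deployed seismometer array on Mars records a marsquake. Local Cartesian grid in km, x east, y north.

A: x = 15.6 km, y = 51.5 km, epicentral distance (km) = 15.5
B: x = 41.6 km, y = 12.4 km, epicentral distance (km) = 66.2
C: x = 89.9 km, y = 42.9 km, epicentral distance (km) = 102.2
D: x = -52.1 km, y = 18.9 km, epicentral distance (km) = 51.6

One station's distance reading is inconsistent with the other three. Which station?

A

Solve using three stations at a time. Using B, C, D (subtract circle equations pairwise → linear system) gives (x, y) ≈ (-12.0, 51.3).
Distances from that point to each station vs reported:
  A: calculated 27.6 vs reported 15.5 → residual 12.1 km
  B: calculated 66.2 vs reported 66.2 → residual 0.0 km
  C: calculated 102.2 vs reported 102.2 → residual 0.0 km
  D: calculated 51.6 vs reported 51.6 → residual 0.0 km
B, C, D are mutually consistent (residuals ≈ 0); A is off by 12.1 km.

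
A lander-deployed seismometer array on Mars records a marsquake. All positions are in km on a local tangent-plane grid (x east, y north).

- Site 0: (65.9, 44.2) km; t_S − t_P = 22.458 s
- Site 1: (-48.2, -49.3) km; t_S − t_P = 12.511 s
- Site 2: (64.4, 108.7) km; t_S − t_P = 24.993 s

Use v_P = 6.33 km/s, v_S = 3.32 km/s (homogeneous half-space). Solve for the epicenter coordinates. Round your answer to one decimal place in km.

(-90.0, 27.4)

Distance from S−P lag: d = Δt · v_P v_S / (v_P − v_S) = Δt · (6.33·3.32)/(6.33−3.32) ≈ 6.9819·Δt.
So d_Site 0 = 156.80, d_Site 1 = 87.35, d_Site 2 = 174.50 km.
Circle about each station: (x − 65.9)² + (y − 44.2)² = 156.80²; (x + 48.2)² + (y + 49.3)² = 87.35²; (x − 64.4)² + (y − 108.7)² = 174.50².
Subtracting the Site 0 equation from the Site 1 and Site 2 equations removes the quadratic terms:
-228.2 x − 187.0 y = 15413.50
-3.0 x + 129.0 y = 3802.59
Solving the 2×2 system: x ≈ -90.0, y ≈ 27.4 km.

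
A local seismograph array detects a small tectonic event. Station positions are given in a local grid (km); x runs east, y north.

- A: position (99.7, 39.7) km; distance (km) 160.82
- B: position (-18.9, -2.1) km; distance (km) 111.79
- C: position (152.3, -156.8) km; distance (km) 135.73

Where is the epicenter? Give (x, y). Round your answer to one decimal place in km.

Circle about each station: (x − 99.7)² + (y − 39.7)² = 160.82²; (x + 18.9)² + (y + 2.1)² = 111.79²; (x − 152.3)² + (y + 156.8)² = 135.73².
Subtracting the A equation from the B and C equations removes the quadratic terms:
-237.2 x − 83.6 y = 2211.51
105.2 x − 393.0 y = 43705.79
Solving the 2×2 system: x ≈ 27.3, y ≈ -103.9 km.

(27.3, -103.9)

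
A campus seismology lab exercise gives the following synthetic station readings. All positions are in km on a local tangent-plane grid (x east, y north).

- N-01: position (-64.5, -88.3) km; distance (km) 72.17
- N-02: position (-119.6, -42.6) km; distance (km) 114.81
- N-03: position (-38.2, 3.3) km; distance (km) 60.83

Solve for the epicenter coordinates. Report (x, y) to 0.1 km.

x ≈ -4.9 km, y ≈ -47.6 km

Circle about each station: (x + 64.5)² + (y + 88.3)² = 72.17²; (x + 119.6)² + (y + 42.6)² = 114.81²; (x + 38.2)² + (y − 3.3)² = 60.83².
Subtracting the N-01 equation from the N-02 and N-03 equations removes the quadratic terms:
-110.2 x + 91.4 y = -3811.05
52.6 x + 183.2 y = -8978.79
Solving the 2×2 system: x ≈ -4.9, y ≈ -47.6 km.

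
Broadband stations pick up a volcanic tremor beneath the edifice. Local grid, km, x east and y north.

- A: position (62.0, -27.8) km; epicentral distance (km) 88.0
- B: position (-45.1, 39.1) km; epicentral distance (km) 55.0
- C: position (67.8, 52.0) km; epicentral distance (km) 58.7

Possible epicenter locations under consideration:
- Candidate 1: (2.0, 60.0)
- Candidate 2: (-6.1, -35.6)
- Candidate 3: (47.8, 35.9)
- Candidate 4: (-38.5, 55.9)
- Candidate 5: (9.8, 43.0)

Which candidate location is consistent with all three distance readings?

Candidate 5

For each candidate, compare |candidate − station| to the reported distance:
Candidate 1: residuals A 18.3, B 3.5, C 7.6 → max 18.3 km
Candidate 2: residuals A 19.5, B 29.3, C 55.9 → max 55.9 km
Candidate 3: residuals A 22.7, B 38.0, C 33.0 → max 38.0 km
Candidate 4: residuals A 42.8, B 37.0, C 47.7 → max 47.7 km
Candidate 5: residuals A 0.0, B 0.0, C 0.0 → max 0.0 km
Only Candidate 5 has all residuals ≈ 0.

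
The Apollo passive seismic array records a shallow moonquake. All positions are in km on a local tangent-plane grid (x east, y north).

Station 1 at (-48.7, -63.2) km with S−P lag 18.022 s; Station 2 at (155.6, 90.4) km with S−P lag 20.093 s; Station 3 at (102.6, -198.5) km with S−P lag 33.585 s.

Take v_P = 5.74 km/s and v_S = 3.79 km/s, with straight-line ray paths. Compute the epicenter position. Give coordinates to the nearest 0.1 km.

(-63.6, 137.3)

Distance from S−P lag: d = Δt · v_P v_S / (v_P − v_S) = Δt · (5.74·3.79)/(5.74−3.79) ≈ 11.1562·Δt.
So d_Station 1 = 201.06, d_Station 2 = 224.16, d_Station 3 = 374.68 km.
Circle about each station: (x + 48.7)² + (y + 63.2)² = 201.06²; (x − 155.6)² + (y − 90.4)² = 224.16²; (x − 102.6)² + (y + 198.5)² = 374.68².
Subtracting the Station 1 equation from the Station 2 and Station 3 equations removes the quadratic terms:
408.6 x + 307.2 y = 16195.01
302.6 x − 270.6 y = -56396.90
Solving the 2×2 system: x ≈ -63.6, y ≈ 137.3 km.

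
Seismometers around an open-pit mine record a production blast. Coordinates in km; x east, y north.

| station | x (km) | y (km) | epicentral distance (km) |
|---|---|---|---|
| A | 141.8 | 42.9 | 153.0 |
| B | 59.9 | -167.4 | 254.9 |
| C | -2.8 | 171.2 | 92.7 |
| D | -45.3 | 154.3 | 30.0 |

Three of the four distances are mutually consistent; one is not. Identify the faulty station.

D

Solve using three stations at a time. Using A, B, C (subtract circle equations pairwise → linear system) gives (x, y) ≈ (-7.0, 78.6).
Distances from that point to each station vs reported:
  A: calculated 153.0 vs reported 153.0 → residual 0.0 km
  B: calculated 254.9 vs reported 254.9 → residual 0.0 km
  C: calculated 92.7 vs reported 92.7 → residual 0.0 km
  D: calculated 84.9 vs reported 30.0 → residual 54.9 km
A, B, C are mutually consistent (residuals ≈ 0); D is off by 54.9 km.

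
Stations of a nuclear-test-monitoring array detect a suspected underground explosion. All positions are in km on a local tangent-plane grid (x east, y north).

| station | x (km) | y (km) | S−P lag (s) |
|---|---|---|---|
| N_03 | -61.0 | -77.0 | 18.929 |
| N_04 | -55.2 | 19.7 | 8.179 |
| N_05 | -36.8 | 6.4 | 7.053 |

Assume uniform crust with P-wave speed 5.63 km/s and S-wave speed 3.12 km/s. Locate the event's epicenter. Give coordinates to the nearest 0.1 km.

Distance from S−P lag: d = Δt · v_P v_S / (v_P − v_S) = Δt · (5.63·3.12)/(5.63−3.12) ≈ 6.9982·Δt.
So d_N_03 = 132.47, d_N_04 = 57.24, d_N_05 = 49.36 km.
Circle about each station: (x + 61.0)² + (y + 77.0)² = 132.47²; (x + 55.2)² + (y − 19.7)² = 57.24²; (x + 36.8)² + (y − 6.4)² = 49.36².
Subtracting the N_03 equation from the N_04 and N_05 equations removes the quadratic terms:
11.6 x + 193.4 y = 8057.01
48.4 x + 166.8 y = 6857.09
Solving the 2×2 system: x ≈ -2.4, y ≈ 41.8 km.

(-2.4, 41.8)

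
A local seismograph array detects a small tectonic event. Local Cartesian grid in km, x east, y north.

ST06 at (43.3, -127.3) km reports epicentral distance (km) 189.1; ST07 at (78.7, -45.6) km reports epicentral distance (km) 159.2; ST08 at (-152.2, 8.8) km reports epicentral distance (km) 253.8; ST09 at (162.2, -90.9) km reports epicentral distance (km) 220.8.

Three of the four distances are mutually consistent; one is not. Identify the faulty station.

ST06

Solve using three stations at a time. Using ST07, ST08, ST09 (subtract circle equations pairwise → linear system) gives (x, y) ≈ (79.0, 113.6).
Distances from that point to each station vs reported:
  ST06: calculated 243.6 vs reported 189.1 → residual 54.5 km
  ST07: calculated 159.2 vs reported 159.2 → residual 0.0 km
  ST08: calculated 253.8 vs reported 253.8 → residual 0.0 km
  ST09: calculated 220.8 vs reported 220.8 → residual 0.0 km
ST07, ST08, ST09 are mutually consistent (residuals ≈ 0); ST06 is off by 54.5 km.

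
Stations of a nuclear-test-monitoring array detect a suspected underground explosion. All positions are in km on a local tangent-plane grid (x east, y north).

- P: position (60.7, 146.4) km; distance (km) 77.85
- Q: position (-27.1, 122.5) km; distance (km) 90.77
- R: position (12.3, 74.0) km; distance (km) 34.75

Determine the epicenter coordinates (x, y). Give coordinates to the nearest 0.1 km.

46.8 km east, 69.8 km north

Circle about each station: (x − 60.7)² + (y − 146.4)² = 77.85²; (x + 27.1)² + (y − 122.5)² = 90.77²; (x − 12.3)² + (y − 74.0)² = 34.75².
Subtracting the P equation from the Q and R equations removes the quadratic terms:
-175.6 x − 47.8 y = -11555.36
-96.8 x − 144.8 y = -14637.10
Solving the 2×2 system: x ≈ 46.8, y ≈ 69.8 km.
Check against P (with the unrounded x, y): √((x − 60.7)²+(y − 146.4)²) = 77.86 ≈ 77.85 km. ✓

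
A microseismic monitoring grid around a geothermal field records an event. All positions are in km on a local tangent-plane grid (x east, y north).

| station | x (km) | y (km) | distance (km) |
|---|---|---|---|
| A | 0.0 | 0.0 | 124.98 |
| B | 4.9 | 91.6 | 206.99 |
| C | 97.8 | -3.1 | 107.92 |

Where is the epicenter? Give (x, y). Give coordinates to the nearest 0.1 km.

Circle about each station: x² + y² = 124.98²; (x − 4.9)² + (y − 91.6)² = 206.99²; (x − 97.8)² + (y + 3.1)² = 107.92².
Subtracting the A equation from the B and C equations removes the quadratic terms:
9.8 x + 183.2 y = -18810.29
195.6 x − 6.2 y = 13547.72
Solving the 2×2 system: x ≈ 65.9, y ≈ -106.2 km.
Check against A (with the unrounded x, y): √(x²+y²) = 124.98 ≈ 124.98 km. ✓

(65.9, -106.2)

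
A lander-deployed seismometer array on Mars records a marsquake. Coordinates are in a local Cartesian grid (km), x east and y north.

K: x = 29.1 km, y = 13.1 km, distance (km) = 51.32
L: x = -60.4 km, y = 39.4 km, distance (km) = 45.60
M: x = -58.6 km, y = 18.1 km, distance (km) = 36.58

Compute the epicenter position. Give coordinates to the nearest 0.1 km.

(-22.2, 14.5)

Circle about each station: (x − 29.1)² + (y − 13.1)² = 51.32²; (x + 60.4)² + (y − 39.4)² = 45.60²; (x + 58.6)² + (y − 18.1)² = 36.58².
Subtracting pairs of circle equations eliminates x²+y² and gives linear equations (the radical axes):
-179.0 x + 52.6 y = 4736.48
-175.4 x + 10.0 y = 4038.80
Solving the 2×2 system: x ≈ -22.2, y ≈ 14.5 km.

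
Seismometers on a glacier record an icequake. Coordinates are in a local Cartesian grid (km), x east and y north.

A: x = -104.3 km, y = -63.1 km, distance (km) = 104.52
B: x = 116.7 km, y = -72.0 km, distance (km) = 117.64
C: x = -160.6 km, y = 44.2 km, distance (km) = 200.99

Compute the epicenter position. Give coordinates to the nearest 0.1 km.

Circle about each station: (x + 104.3)² + (y + 63.1)² = 104.52²; (x − 116.7)² + (y + 72.0)² = 117.64²; (x + 160.6)² + (y − 44.2)² = 200.99².
Subtracting the A equation from the B and C equations removes the quadratic terms:
442.0 x − 17.8 y = 1028.05
-112.6 x + 214.6 y = -16586.65
Solving the 2×2 system: x ≈ -0.8, y ≈ -77.7 km.
Check against A (with the unrounded x, y): √((x + 104.3)²+(y + 63.1)²) = 104.52 ≈ 104.52 km. ✓

-0.8 km east, -77.7 km north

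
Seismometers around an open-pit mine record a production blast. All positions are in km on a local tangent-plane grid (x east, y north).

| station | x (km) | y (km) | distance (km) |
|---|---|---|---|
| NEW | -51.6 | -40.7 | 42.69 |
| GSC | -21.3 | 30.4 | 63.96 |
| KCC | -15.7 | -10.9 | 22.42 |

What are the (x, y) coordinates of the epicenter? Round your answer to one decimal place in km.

Circle about each station: (x + 51.6)² + (y + 40.7)² = 42.69²; (x + 21.3)² + (y − 30.4)² = 63.96²; (x + 15.7)² + (y + 10.9)² = 22.42².
Subtracting the NEW equation from the GSC and KCC equations removes the quadratic terms:
60.6 x + 142.2 y = -5209.65
71.8 x + 59.6 y = -2633.97
Solving the 2×2 system: x ≈ -9.7, y ≈ -32.5 km.
Check against NEW (with the unrounded x, y): √((x + 51.6)²+(y + 40.7)²) = 42.69 ≈ 42.69 km. ✓

-9.7 km east, -32.5 km north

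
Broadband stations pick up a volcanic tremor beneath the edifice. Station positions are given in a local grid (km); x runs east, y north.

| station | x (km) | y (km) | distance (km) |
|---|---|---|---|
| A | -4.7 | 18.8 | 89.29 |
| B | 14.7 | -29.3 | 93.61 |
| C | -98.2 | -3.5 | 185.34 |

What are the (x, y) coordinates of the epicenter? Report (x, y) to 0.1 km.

x ≈ 83.2 km, y ≈ 34.5 km

Circle about each station: (x + 4.7)² + (y − 18.8)² = 89.29²; (x − 14.7)² + (y + 29.3)² = 93.61²; (x + 98.2)² + (y + 3.5)² = 185.34².
Subtracting pairs of circle equations eliminates x²+y² and gives linear equations (the radical axes):
38.8 x − 96.2 y = -91.08
-187.0 x − 44.6 y = -17098.25
Solving the 2×2 system: x ≈ 83.2, y ≈ 34.5 km.
Check against A (with the unrounded x, y): √((x + 4.7)²+(y − 18.8)²) = 89.30 ≈ 89.29 km. ✓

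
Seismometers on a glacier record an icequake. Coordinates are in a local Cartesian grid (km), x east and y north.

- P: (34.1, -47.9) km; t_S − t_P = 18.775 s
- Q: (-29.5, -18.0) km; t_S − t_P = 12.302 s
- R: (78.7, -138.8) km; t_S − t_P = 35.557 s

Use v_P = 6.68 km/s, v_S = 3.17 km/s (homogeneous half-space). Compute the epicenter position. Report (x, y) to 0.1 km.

(-14.1, 54.6)

Distance from S−P lag: d = Δt · v_P v_S / (v_P − v_S) = Δt · (6.68·3.17)/(6.68−3.17) ≈ 6.0329·Δt.
So d_P = 113.27, d_Q = 74.22, d_R = 214.51 km.
Circle about each station: (x − 34.1)² + (y + 47.9)² = 113.27²; (x + 29.5)² + (y + 18.0)² = 74.22²; (x − 78.7)² + (y + 138.8)² = 214.51².
Subtracting the P equation from the Q and R equations removes the quadratic terms:
-127.2 x + 59.8 y = 5058.51
89.2 x − 181.8 y = -11182.54
Solving the 2×2 system: x ≈ -14.1, y ≈ 54.6 km.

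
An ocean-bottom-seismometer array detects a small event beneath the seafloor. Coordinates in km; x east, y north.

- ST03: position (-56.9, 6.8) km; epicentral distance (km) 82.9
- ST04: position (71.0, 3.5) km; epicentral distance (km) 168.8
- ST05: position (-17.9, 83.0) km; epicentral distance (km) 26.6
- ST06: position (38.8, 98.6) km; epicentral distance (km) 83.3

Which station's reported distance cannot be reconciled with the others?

ST04

Solve using three stations at a time. Using ST03, ST05, ST06 (subtract circle equations pairwise → linear system) gives (x, y) ≈ (-43.9, 88.7).
Distances from that point to each station vs reported:
  ST03: calculated 82.9 vs reported 82.9 → residual 0.0 km
  ST04: calculated 143.1 vs reported 168.8 → residual 25.7 km
  ST05: calculated 26.6 vs reported 26.6 → residual 0.0 km
  ST06: calculated 83.3 vs reported 83.3 → residual 0.0 km
ST03, ST05, ST06 are mutually consistent (residuals ≈ 0); ST04 is off by 25.7 km.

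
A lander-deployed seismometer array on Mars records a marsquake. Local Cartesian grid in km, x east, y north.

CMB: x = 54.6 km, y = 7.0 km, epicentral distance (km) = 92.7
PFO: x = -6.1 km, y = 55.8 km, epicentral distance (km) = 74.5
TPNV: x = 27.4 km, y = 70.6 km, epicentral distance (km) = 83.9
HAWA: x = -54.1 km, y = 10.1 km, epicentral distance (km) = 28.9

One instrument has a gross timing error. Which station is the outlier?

Solve using three stations at a time. Using CMB, PFO, HAWA (subtract circle equations pairwise → linear system) gives (x, y) ≈ (-36.0, -12.4).
Distances from that point to each station vs reported:
  CMB: calculated 92.7 vs reported 92.7 → residual 0.0 km
  PFO: calculated 74.5 vs reported 74.5 → residual 0.0 km
  TPNV: calculated 104.5 vs reported 83.9 → residual 20.6 km
  HAWA: calculated 28.9 vs reported 28.9 → residual 0.0 km
CMB, PFO, HAWA are mutually consistent (residuals ≈ 0); TPNV is off by 20.6 km.

TPNV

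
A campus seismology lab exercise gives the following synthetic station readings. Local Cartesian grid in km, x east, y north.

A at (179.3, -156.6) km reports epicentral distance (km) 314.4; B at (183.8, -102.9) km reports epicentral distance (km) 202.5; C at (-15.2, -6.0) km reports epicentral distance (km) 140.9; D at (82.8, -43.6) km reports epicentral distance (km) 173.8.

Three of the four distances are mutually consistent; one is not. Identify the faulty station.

Solve using three stations at a time. Using A, C, D (subtract circle equations pairwise → linear system) gives (x, y) ≈ (38.2, 124.3).
Distances from that point to each station vs reported:
  A: calculated 314.4 vs reported 314.4 → residual 0.0 km
  B: calculated 269.9 vs reported 202.5 → residual 67.4 km
  C: calculated 140.8 vs reported 140.9 → residual 0.1 km
  D: calculated 173.7 vs reported 173.8 → residual 0.1 km
A, C, D are mutually consistent (residuals ≈ 0); B is off by 67.4 km.

B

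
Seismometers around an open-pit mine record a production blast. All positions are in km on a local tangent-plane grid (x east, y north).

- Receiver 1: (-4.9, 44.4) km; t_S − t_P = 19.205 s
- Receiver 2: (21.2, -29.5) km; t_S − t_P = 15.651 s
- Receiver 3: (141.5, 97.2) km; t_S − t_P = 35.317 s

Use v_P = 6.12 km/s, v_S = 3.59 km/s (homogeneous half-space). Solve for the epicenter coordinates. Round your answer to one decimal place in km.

(-98.7, -93.5)

Distance from S−P lag: d = Δt · v_P v_S / (v_P − v_S) = Δt · (6.12·3.59)/(6.12−3.59) ≈ 8.6841·Δt.
So d_Receiver 1 = 166.78, d_Receiver 2 = 135.92, d_Receiver 3 = 306.70 km.
Circle about each station: (x + 4.9)² + (y − 44.4)² = 166.78²; (x − 21.2)² + (y + 29.5)² = 135.92²; (x − 141.5)² + (y − 97.2)² = 306.70².
Subtracting the Receiver 1 equation from the Receiver 2 and Receiver 3 equations removes the quadratic terms:
52.2 x − 147.8 y = 8665.64
292.8 x + 105.6 y = -38774.60
Solving the 2×2 system: x ≈ -98.7, y ≈ -93.5 km.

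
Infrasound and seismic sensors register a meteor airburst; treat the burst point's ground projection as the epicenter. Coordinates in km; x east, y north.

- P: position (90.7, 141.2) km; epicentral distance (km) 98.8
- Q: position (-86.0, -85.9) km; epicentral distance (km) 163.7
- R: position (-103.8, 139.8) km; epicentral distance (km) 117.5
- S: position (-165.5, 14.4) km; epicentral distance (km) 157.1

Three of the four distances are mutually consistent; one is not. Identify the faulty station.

Solve using three stations at a time. Using Q, R, S (subtract circle equations pairwise → linear system) gives (x, y) ≈ (-15.8, 62.0).
Distances from that point to each station vs reported:
  P: calculated 132.7 vs reported 98.8 → residual 33.9 km
  Q: calculated 163.7 vs reported 163.7 → residual 0.0 km
  R: calculated 117.5 vs reported 117.5 → residual 0.0 km
  S: calculated 157.1 vs reported 157.1 → residual 0.0 km
Q, R, S are mutually consistent (residuals ≈ 0); P is off by 33.9 km.

P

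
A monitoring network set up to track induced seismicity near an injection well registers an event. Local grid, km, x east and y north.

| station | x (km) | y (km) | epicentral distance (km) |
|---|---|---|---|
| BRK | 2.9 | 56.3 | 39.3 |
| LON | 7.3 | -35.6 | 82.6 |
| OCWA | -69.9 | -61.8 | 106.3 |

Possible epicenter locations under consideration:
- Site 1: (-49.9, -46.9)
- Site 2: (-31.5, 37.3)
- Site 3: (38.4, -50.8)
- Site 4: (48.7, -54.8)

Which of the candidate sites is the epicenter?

Site 2

For each candidate, compare |candidate − station| to the reported distance:
Site 1: residuals BRK 76.6, LON 24.3, OCWA 81.4 → max 81.4 km
Site 2: residuals BRK 0.0, LON 0.0, OCWA 0.0 → max 0.0 km
Site 3: residuals BRK 73.5, LON 48.0, OCWA 2.6 → max 73.5 km
Site 4: residuals BRK 80.9, LON 37.0, OCWA 12.5 → max 80.9 km
Only Site 2 has all residuals ≈ 0.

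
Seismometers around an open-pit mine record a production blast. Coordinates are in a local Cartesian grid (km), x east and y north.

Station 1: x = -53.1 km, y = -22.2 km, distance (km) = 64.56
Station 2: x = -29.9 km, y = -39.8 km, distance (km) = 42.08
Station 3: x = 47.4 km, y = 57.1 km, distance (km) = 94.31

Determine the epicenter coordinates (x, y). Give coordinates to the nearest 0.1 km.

Circle about each station: (x + 53.1)² + (y + 22.2)² = 64.56²; (x + 29.9)² + (y + 39.8)² = 42.08²; (x − 47.4)² + (y − 57.1)² = 94.31².
Subtracting the Station 1 equation from the Station 2 and Station 3 equations removes the quadratic terms:
46.4 x − 35.2 y = 1562.87
201.0 x + 158.6 y = -2531.66
Solving the 2×2 system: x ≈ 11.0, y ≈ -29.9 km.

x ≈ 11.0 km, y ≈ -29.9 km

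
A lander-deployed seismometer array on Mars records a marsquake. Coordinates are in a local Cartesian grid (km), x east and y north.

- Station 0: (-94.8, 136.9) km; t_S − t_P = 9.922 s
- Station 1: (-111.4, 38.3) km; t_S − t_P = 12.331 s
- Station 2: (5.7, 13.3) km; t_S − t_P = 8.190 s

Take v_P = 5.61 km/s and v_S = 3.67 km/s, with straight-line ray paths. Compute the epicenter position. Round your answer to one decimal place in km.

(3.9, 100.2)

Distance from S−P lag: d = Δt · v_P v_S / (v_P − v_S) = Δt · (5.61·3.67)/(5.61−3.67) ≈ 10.6127·Δt.
So d_Station 0 = 105.30, d_Station 1 = 130.87, d_Station 2 = 86.92 km.
Circle about each station: (x + 94.8)² + (y − 136.9)² = 105.30²; (x + 111.4)² + (y − 38.3)² = 130.87²; (x − 5.7)² + (y − 13.3)² = 86.92².
Subtracting the Station 0 equation from the Station 1 and Station 2 equations removes the quadratic terms:
-33.2 x − 197.2 y = -19890.67
201.0 x − 247.2 y = -23986.27
Solving the 2×2 system: x ≈ 3.9, y ≈ 100.2 km.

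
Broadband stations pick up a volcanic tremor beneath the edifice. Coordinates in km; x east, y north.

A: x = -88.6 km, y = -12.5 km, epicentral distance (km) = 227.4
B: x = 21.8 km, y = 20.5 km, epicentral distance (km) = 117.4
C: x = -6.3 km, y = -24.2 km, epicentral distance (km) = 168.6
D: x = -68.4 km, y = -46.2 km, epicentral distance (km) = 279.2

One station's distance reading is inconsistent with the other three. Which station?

D

Solve using three stations at a time. Using A, B, C (subtract circle equations pairwise → linear system) gives (x, y) ≈ (110.5, 97.4).
Distances from that point to each station vs reported:
  A: calculated 227.4 vs reported 227.4 → residual 0.0 km
  B: calculated 117.4 vs reported 117.4 → residual 0.0 km
  C: calculated 168.6 vs reported 168.6 → residual 0.0 km
  D: calculated 229.4 vs reported 279.2 → residual 49.8 km
A, B, C are mutually consistent (residuals ≈ 0); D is off by 49.8 km.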